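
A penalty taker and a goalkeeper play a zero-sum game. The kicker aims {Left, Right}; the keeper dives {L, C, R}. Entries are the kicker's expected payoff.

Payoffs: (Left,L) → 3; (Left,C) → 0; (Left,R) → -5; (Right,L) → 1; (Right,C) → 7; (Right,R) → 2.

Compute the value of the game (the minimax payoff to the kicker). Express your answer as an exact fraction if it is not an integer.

11/9

Row minima: Left → -5, Right → 1; maximin = 1.
Column maxima: L → 3, C → 7, R → 2; minimax = 2.
1 ≠ 2, so there is no saddle point; optimal play is mixed.
C is strictly dominated by R (it gives the kicker strictly more in every row), so the keeper never plays it.
On the remaining 2×2 (Left, Right vs L, R):
Let the kicker play Left with probability p. Expected payoff against L: 3p + 1(1−p) = 2p + 1; against R: (-5)p + 2(1−p) = −7p + 2.
Setting these equal: 2p + 1 = −7p + 2 ⇒ 9p = 1 ⇒ p = 1/9, and the value is (2)·(1/9) + 1 = 11/9.
For the keeper: with q = P(L), equating Left's and Right's payoffs gives 8q − 5 = −q + 2 ⇒ q = 7/9.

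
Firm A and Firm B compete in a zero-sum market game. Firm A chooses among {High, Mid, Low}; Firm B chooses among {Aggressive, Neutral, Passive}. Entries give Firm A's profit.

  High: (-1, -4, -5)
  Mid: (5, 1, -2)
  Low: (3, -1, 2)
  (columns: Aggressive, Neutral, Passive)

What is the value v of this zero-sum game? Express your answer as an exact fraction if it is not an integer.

Row minima: High → -5, Mid → -2, Low → -1; maximin = -1.
Column maxima: Aggressive → 5, Neutral → 1, Passive → 2; minimax = 1.
-1 ≠ 1, so there is no saddle point; optimal play is mixed.
High is strictly dominated by Mid, so Firm A never plays it.
Aggressive is strictly dominated by Neutral (it gives Firm A strictly more in every row), so Firm B never plays it.
On the remaining 2×2 (Mid, Low vs Neutral, Passive):
Let Firm A play Mid with probability p. Expected payoff against Neutral: 1p + (-1)(1−p) = 2p − 1; against Passive: (-2)p + 2(1−p) = −4p + 2.
Setting these equal: 2p − 1 = −4p + 2 ⇒ 6p = 3 ⇒ p = 1/2, and the value is (2)·(1/2) − 1 = 0.
For Firm B: with q = P(Neutral), equating Mid's and Low's payoffs gives 3q − 2 = −3q + 2 ⇒ q = 2/3.

0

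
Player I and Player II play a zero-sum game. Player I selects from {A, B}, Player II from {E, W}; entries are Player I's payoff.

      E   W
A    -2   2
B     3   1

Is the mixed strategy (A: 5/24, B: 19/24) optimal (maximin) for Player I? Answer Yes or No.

Against E this mix gives (5/24)·(-2) + (19/24)·3 = 47/24.
Against W this mix gives (5/24)·2 + (19/24)·1 = 29/24.
Player II will play W, holding Player I to 29/24. Shifting weight toward the row that does better against W would raise this floor (the equalizing mix achieves 4/3 against both W and E), so the proposed strategy is not optimal.

No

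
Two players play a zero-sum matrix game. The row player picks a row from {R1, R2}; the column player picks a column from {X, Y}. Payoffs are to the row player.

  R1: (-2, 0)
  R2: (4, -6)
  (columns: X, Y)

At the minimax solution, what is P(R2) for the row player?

Row minima: R1 → -2, R2 → -6; maximin = -2.
Column maxima: X → 4, Y → 0; minimax = 0.
-2 ≠ 0, so there is no saddle point; optimal play is mixed.
Let the row player play R1 with probability p. Expected payoff against X: (-2)p + 4(1−p) = −6p + 4; against Y: 0p + (-6)(1−p) = 6p − 6.
Setting these equal: −6p + 4 = 6p − 6 ⇒ −12p = -10 ⇒ p = 5/6, and the value is (-6)·(5/6) + 4 = -1.
For the column player: with q = P(X), equating R1's and R2's payoffs gives −2q = 10q − 6 ⇒ q = 1/2.

1/6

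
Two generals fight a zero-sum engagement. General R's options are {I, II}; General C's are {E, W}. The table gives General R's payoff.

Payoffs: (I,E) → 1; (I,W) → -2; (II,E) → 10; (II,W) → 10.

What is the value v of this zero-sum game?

10

Row minima: I → -2, II → 10; maximin = 10.
Column maxima: E → 10, W → 10; minimax = 10.
Since maximin = minimax = 10, there is a saddle point and the value is 10.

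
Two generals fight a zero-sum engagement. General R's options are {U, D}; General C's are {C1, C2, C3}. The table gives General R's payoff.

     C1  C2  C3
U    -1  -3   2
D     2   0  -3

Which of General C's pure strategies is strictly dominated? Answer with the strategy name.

C1

C2 holds General R's payoff strictly below C1 in every row: -3 < -1, 0 < 2.
So C1 is strictly dominated for General C.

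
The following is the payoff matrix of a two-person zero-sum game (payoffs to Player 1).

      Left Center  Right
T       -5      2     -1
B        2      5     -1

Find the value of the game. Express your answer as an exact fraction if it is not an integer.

-1

Row minima: T → -5, B → -1; maximin = -1.
Column maxima: Left → 2, Center → 5, Right → -1; minimax = -1.
Since maximin = minimax = -1, there is a saddle point and the value is -1.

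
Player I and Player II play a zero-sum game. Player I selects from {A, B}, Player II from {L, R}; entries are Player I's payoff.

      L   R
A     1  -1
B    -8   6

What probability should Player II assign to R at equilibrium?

9/16

Row minima: A → -1, B → -8; maximin = -1.
Column maxima: L → 1, R → 6; minimax = 1.
-1 ≠ 1, so there is no saddle point; optimal play is mixed.
Let Player I play A with probability p. Expected payoff against L: 1p + (-8)(1−p) = 9p − 8; against R: (-1)p + 6(1−p) = −7p + 6.
Setting these equal: 9p − 8 = −7p + 6 ⇒ 16p = 14 ⇒ p = 7/8, and the value is (9)·(7/8) − 8 = -1/8.
For Player II: with q = P(L), equating A's and B's payoffs gives 2q − 1 = −14q + 6 ⇒ q = 7/16.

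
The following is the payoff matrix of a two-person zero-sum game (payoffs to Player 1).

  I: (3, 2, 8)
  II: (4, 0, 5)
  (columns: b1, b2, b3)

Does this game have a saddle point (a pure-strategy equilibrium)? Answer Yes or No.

Yes

Row minima: I → 2, II → 0; maximin = 2.
Column maxima: b1 → 4, b2 → 2, b3 → 8; minimax = 2.
maximin = minimax = 2, so a saddle point exists.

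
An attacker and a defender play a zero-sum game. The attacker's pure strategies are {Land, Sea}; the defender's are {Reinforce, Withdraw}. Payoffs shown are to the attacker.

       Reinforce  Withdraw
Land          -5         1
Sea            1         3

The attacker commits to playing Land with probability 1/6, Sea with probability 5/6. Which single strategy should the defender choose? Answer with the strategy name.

If the defender plays Reinforce, the attacker's expected payoff is (1/6)·(-5) + (5/6)·1 = 0.
If the defender plays Withdraw, the attacker's expected payoff is (1/6)·1 + (5/6)·3 = 8/3.
The defender minimizes the attacker's payoff; the smallest is 0, so the best response is Reinforce.

Reinforce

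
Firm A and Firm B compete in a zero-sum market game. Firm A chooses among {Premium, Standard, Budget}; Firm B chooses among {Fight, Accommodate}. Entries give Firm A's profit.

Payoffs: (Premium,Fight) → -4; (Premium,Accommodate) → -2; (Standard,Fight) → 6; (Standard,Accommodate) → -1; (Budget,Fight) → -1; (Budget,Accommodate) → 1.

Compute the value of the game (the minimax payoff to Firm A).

5/9

Row minima: Premium → -4, Standard → -1, Budget → -1; maximin = -1.
Column maxima: Fight → 6, Accommodate → 1; minimax = 1.
-1 ≠ 1, so there is no saddle point; optimal play is mixed.
Premium is strictly dominated by Standard, so Firm A never plays it.
On the remaining 2×2 (Standard, Budget vs Fight, Accommodate):
Let Firm A play Standard with probability p. Expected payoff against Fight: 6p + (-1)(1−p) = 7p − 1; against Accommodate: (-1)p + 1(1−p) = −2p + 1.
Setting these equal: 7p − 1 = −2p + 1 ⇒ 9p = 2 ⇒ p = 2/9, and the value is (7)·(2/9) − 1 = 5/9.
For Firm B: with q = P(Fight), equating Standard's and Budget's payoffs gives 7q − 1 = −2q + 1 ⇒ q = 2/9.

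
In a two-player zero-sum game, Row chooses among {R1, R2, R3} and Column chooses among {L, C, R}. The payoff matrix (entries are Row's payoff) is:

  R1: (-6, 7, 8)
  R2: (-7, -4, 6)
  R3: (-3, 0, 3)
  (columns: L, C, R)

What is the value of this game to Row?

Row minima: R1 → -6, R2 → -7, R3 → -3; maximin = -3.
Column maxima: L → -3, C → 7, R → 8; minimax = -3.
Since maximin = minimax = -3, there is a saddle point and the value is -3.

-3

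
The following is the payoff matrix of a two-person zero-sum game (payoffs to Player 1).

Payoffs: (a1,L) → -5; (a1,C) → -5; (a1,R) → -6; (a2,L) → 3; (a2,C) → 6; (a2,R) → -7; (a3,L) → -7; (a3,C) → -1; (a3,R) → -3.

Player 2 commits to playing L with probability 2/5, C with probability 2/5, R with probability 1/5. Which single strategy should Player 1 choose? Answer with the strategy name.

a2

Expected payoff of a1: (2/5)·(-5) + (2/5)·(-5) + (1/5)·(-6) = -26/5.
Expected payoff of a2: (2/5)·3 + (2/5)·6 + (1/5)·(-7) = 11/5.
Expected payoff of a3: (2/5)·(-7) + (2/5)·(-1) + (1/5)·(-3) = -19/5.
The largest is 11/5, so Player 1's best response is a2.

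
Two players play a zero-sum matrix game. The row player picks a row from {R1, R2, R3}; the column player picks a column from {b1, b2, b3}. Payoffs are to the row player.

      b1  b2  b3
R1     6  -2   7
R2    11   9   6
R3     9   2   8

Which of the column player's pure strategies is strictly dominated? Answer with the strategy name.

b1

b2 holds the row player's payoff strictly below b1 in every row: -2 < 6, 9 < 11, 2 < 9.
So b1 is strictly dominated for the column player.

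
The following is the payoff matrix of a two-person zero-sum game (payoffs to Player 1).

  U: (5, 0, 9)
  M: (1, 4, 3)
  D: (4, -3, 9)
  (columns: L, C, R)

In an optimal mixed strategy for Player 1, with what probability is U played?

Row minima: U → 0, M → 1, D → -3; maximin = 1.
Column maxima: L → 5, C → 4, R → 9; minimax = 4.
1 ≠ 4, so there is no saddle point; optimal play is mixed.
R is strictly dominated by L (it gives Player 1 strictly more in every row), so Player 2 never plays it.
With R eliminated, D is strictly dominated by U (U gives Player 1 strictly more in every remaining column), so Player 1 never plays it.
On the remaining 2×2 (U, M vs L, C):
Let Player 1 play U with probability p. Expected payoff against L: 5p + 1(1−p) = 4p + 1; against C: 0p + 4(1−p) = −4p + 4.
Setting these equal: 4p + 1 = −4p + 4 ⇒ 8p = 3 ⇒ p = 3/8, and the value is (4)·(3/8) + 1 = 5/2.
For Player 2: with q = P(L), equating U's and M's payoffs gives 5q = −3q + 4 ⇒ q = 1/2.

3/8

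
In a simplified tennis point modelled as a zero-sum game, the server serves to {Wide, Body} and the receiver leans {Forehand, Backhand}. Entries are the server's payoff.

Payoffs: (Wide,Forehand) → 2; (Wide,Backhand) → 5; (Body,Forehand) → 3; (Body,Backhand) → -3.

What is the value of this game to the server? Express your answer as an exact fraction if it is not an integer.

Row minima: Wide → 2, Body → -3; maximin = 2.
Column maxima: Forehand → 3, Backhand → 5; minimax = 3.
2 ≠ 3, so there is no saddle point; optimal play is mixed.
Let the server play Wide with probability p. Expected payoff against Forehand: 2p + 3(1−p) = −p + 3; against Backhand: 5p + (-3)(1−p) = 8p − 3.
Setting these equal: −p + 3 = 8p − 3 ⇒ −9p = -6 ⇒ p = 2/3, and the value is (-1)·(2/3) + 3 = 7/3.
For the receiver: with q = P(Forehand), equating Wide's and Body's payoffs gives −3q + 5 = 6q − 3 ⇒ q = 8/9.

7/3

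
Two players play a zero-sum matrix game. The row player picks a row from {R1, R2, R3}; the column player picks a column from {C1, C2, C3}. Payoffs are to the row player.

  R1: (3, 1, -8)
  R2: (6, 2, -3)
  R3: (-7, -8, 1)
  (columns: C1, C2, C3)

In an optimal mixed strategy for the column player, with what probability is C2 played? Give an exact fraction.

2/7

Row minima: R1 → -8, R2 → -3, R3 → -8; maximin = -3.
Column maxima: C1 → 6, C2 → 2, C3 → 1; minimax = 1.
-3 ≠ 1, so there is no saddle point; optimal play is mixed.
R1 is strictly dominated by R2, so the row player never plays it.
C1 is strictly dominated by C2 (it gives the row player strictly more in every row), so the column player never plays it.
On the remaining 2×2 (R2, R3 vs C2, C3):
Let the row player play R2 with probability p. Expected payoff against C2: 2p + (-8)(1−p) = 10p − 8; against C3: (-3)p + 1(1−p) = −4p + 1.
Setting these equal: 10p − 8 = −4p + 1 ⇒ 14p = 9 ⇒ p = 9/14, and the value is (10)·(9/14) − 8 = -11/7.
For the column player: with q = P(C2), equating R2's and R3's payoffs gives 5q − 3 = −9q + 1 ⇒ q = 2/7.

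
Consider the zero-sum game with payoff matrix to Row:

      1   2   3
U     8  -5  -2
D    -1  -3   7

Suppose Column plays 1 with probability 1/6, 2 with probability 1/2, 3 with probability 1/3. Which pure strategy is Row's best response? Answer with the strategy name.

Expected payoff of U: (1/6)·8 + (1/2)·(-5) + (1/3)·(-2) = -11/6.
Expected payoff of D: (1/6)·(-1) + (1/2)·(-3) + (1/3)·7 = 2/3.
The largest is 2/3, so Row's best response is D.

D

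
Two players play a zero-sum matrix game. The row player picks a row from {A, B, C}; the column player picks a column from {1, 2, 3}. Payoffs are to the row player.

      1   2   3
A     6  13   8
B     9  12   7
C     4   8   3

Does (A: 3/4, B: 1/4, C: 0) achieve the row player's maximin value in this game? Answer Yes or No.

No

Against 1 this mix gives (3/4)·6 + (1/4)·9 = 27/4.
Against 2 this mix gives (3/4)·13 + (1/4)·12 = 51/4.
Against 3 this mix gives (3/4)·8 + (1/4)·7 = 31/4.
The column player will play 1, holding the row player to 27/4. Shifting weight toward the row that does better against 1 would raise this floor (the equalizing mix achieves 15/2 against both 1 and 3), so the proposed strategy is not optimal.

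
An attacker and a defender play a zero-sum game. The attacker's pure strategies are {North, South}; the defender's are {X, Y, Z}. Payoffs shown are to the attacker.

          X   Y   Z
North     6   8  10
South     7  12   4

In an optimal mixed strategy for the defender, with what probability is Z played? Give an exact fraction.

Row minima: North → 6, South → 4; maximin = 6.
Column maxima: X → 7, Y → 12, Z → 10; minimax = 7.
6 ≠ 7, so there is no saddle point; optimal play is mixed.
Y is strictly dominated by X (it gives the attacker strictly more in every row), so the defender never plays it.
On the remaining 2×2 (North, South vs X, Z):
Let the attacker play North with probability p. Expected payoff against X: 6p + 7(1−p) = −p + 7; against Z: 10p + 4(1−p) = 6p + 4.
Setting these equal: −p + 7 = 6p + 4 ⇒ −7p = -3 ⇒ p = 3/7, and the value is (-1)·(3/7) + 7 = 46/7.
For the defender: with q = P(X), equating North's and South's payoffs gives −4q + 10 = 3q + 4 ⇒ q = 6/7.

1/7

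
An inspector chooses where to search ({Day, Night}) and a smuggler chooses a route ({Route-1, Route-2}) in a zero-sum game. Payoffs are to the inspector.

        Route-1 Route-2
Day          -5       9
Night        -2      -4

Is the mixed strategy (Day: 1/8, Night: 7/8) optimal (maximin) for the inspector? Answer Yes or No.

Against Route-1 this mix gives (1/8)·(-5) + (7/8)·(-2) = -19/8.
Against Route-2 this mix gives (1/8)·9 + (7/8)·(-4) = -19/8.
All of the smuggler's active replies (Route-1, Route-2) yield -19/8, and no column does worse for the inspector. The mix makes the smuggler indifferent and guarantees -19/8, so it is optimal.

Yes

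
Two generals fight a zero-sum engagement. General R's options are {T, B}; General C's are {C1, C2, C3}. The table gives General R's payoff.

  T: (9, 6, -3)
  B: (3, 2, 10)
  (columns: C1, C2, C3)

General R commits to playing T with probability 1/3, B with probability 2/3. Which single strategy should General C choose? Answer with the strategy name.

If General C plays C1, General R's expected payoff is (1/3)·9 + (2/3)·3 = 5.
If General C plays C2, General R's expected payoff is (1/3)·6 + (2/3)·2 = 10/3.
If General C plays C3, General R's expected payoff is (1/3)·(-3) + (2/3)·10 = 17/3.
General C minimizes General R's payoff; the smallest is 10/3, so the best response is C2.

C2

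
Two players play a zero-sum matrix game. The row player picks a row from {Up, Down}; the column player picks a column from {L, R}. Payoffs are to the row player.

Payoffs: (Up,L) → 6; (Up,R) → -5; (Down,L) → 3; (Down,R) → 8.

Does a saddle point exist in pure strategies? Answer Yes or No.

Row minima: Up → -5, Down → 3; maximin = 3.
Column maxima: L → 6, R → 8; minimax = 6.
3 ≠ 6, so no pure-strategy equilibrium exists.

No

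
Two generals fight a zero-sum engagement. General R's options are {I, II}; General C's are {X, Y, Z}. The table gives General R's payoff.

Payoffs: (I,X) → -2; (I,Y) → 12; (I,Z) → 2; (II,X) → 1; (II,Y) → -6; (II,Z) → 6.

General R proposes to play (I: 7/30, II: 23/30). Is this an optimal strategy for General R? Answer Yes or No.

Against X this mix gives (7/30)·(-2) + (23/30)·1 = 3/10.
Against Y this mix gives (7/30)·12 + (23/30)·(-6) = -9/5.
Against Z this mix gives (7/30)·2 + (23/30)·6 = 76/15.
General C will play Y, holding General R to -9/5. Shifting weight toward the row that does better against Y would raise this floor (the equalizing mix achieves 0 against both Y and X), so the proposed strategy is not optimal.

No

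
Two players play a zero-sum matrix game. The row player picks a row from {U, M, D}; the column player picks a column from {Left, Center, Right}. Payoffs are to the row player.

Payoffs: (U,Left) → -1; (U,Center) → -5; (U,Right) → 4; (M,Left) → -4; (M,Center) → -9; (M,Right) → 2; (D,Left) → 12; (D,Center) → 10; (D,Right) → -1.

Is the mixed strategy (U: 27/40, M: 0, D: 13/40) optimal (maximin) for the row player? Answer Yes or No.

No

Against Left this mix gives (27/40)·(-1) + (13/40)·12 = 129/40.
Against Center this mix gives (27/40)·(-5) + (13/40)·10 = -1/8.
Against Right this mix gives (27/40)·4 + (13/40)·(-1) = 19/8.
The column player will play Center, holding the row player to -1/8. Shifting weight toward the row that does better against Center would raise this floor (the equalizing mix achieves 7/4 against both Center and Right), so the proposed strategy is not optimal.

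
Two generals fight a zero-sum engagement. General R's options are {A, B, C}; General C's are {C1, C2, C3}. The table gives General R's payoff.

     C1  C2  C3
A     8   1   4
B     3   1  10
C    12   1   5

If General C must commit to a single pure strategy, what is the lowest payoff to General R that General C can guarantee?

1

Column maxima: C1 → 12, C2 → 1, C3 → 10.
The smallest of these is 1.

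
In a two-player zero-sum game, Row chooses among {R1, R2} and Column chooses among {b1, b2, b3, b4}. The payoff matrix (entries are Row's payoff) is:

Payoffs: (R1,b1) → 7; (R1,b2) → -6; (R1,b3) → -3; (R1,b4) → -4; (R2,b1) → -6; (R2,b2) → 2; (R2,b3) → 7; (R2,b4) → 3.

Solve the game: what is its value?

Row minima: R1 → -6, R2 → -6; maximin = -6.
Column maxima: b1 → 7, b2 → 2, b3 → 7, b4 → 3; minimax = 2.
-6 ≠ 2, so there is no saddle point; optimal play is mixed.
b3 is strictly dominated by b2 (it gives Row strictly more in every row), so Column never plays it.
b4 is strictly dominated by b2 (it gives Row strictly more in every row), so Column never plays it.
On the remaining 2×2 (R1, R2 vs b1, b2):
Let Row play R1 with probability p. Expected payoff against b1: 7p + (-6)(1−p) = 13p − 6; against b2: (-6)p + 2(1−p) = −8p + 2.
Setting these equal: 13p − 6 = −8p + 2 ⇒ 21p = 8 ⇒ p = 8/21, and the value is (13)·(8/21) − 6 = -22/21.
For Column: with q = P(b1), equating R1's and R2's payoffs gives 13q − 6 = −8q + 2 ⇒ q = 8/21.

-22/21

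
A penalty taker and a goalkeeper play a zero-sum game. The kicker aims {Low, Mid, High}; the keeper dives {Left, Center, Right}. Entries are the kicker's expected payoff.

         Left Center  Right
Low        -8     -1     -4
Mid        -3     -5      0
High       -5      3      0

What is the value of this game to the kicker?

Row minima: Low → -8, Mid → -5, High → -5; maximin = -5.
Column maxima: Left → -3, Center → 3, Right → 0; minimax = -3.
-5 ≠ -3, so there is no saddle point; optimal play is mixed.
Low is strictly dominated by High, so the kicker never plays it.
Right is strictly dominated by Left (it gives the kicker strictly more in every row), so the keeper never plays it.
On the remaining 2×2 (Mid, High vs Left, Center):
Let the kicker play Mid with probability p. Expected payoff against Left: (-3)p + (-5)(1−p) = 2p − 5; against Center: (-5)p + 3(1−p) = −8p + 3.
Setting these equal: 2p − 5 = −8p + 3 ⇒ 10p = 8 ⇒ p = 4/5, and the value is (2)·(4/5) − 5 = -17/5.
For the keeper: with q = P(Left), equating Mid's and High's payoffs gives 2q − 5 = −8q + 3 ⇒ q = 4/5.

-17/5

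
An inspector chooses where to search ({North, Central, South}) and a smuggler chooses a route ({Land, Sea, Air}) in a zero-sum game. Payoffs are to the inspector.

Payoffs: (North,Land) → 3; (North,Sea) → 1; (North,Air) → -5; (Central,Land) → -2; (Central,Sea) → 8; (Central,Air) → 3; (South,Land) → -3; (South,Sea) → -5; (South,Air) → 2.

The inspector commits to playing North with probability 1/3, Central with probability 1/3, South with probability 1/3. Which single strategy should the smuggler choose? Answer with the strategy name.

Land

If the smuggler plays Land, the inspector's expected payoff is (1/3)·3 + (1/3)·(-2) + (1/3)·(-3) = -2/3.
If the smuggler plays Sea, the inspector's expected payoff is (1/3)·1 + (1/3)·8 + (1/3)·(-5) = 4/3.
If the smuggler plays Air, the inspector's expected payoff is (1/3)·(-5) + (1/3)·3 + (1/3)·2 = 0.
The smuggler minimizes the inspector's payoff; the smallest is -2/3, so the best response is Land.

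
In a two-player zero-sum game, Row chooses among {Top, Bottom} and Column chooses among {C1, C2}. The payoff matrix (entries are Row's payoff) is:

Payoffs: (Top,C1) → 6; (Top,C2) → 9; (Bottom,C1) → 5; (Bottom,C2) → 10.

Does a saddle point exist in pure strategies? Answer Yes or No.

Row minima: Top → 6, Bottom → 5; maximin = 6.
Column maxima: C1 → 6, C2 → 10; minimax = 6.
maximin = minimax = 6, so a saddle point exists.

Yes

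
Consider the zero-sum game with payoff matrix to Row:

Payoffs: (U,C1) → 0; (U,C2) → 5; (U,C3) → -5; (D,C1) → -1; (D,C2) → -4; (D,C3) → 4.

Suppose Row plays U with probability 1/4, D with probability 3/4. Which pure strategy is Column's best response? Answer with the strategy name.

If Column plays C1, Row's expected payoff is (1/4)·0 + (3/4)·(-1) = -3/4.
If Column plays C2, Row's expected payoff is (1/4)·5 + (3/4)·(-4) = -7/4.
If Column plays C3, Row's expected payoff is (1/4)·(-5) + (3/4)·4 = 7/4.
Column minimizes Row's payoff; the smallest is -7/4, so the best response is C2.

C2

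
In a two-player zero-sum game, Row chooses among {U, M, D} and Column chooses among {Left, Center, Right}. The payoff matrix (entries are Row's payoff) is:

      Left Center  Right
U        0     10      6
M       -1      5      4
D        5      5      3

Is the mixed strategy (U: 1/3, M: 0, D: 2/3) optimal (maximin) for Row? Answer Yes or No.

Against Left this mix gives (1/3)·0 + (2/3)·5 = 10/3.
Against Center this mix gives (1/3)·10 + (2/3)·5 = 20/3.
Against Right this mix gives (1/3)·6 + (2/3)·3 = 4.
Column will play Left, holding Row to 10/3. Shifting weight toward the row that does better against Left would raise this floor (the equalizing mix achieves 15/4 against both Left and Right), so the proposed strategy is not optimal.

No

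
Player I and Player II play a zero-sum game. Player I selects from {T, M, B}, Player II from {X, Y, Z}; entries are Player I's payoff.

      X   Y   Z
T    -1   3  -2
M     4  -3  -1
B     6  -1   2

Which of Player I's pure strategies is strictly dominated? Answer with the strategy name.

M

B gives a strictly higher payoff than M against every column: 6 > 4, -1 > -3, 2 > -1.
So M is strictly dominated and Player I never plays it.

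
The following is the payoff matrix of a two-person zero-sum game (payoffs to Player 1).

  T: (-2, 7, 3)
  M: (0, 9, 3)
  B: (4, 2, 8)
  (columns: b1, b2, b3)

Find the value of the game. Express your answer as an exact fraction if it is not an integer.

Row minima: T → -2, M → 0, B → 2; maximin = 2.
Column maxima: b1 → 4, b2 → 9, b3 → 8; minimax = 4.
2 ≠ 4, so there is no saddle point; optimal play is mixed.
b3 is strictly dominated by b1 (it gives Player 1 strictly more in every row), so Player 2 never plays it.
With b3 eliminated, T is strictly dominated by M (M gives Player 1 strictly more in every remaining column), so Player 1 never plays it.
On the remaining 2×2 (M, B vs b1, b2):
Let Player 1 play M with probability p. Expected payoff against b1: 0p + 4(1−p) = −4p + 4; against b2: 9p + 2(1−p) = 7p + 2.
Setting these equal: −4p + 4 = 7p + 2 ⇒ −11p = -2 ⇒ p = 2/11, and the value is (-4)·(2/11) + 4 = 36/11.
For Player 2: with q = P(b1), equating M's and B's payoffs gives −9q + 9 = 2q + 2 ⇒ q = 7/11.

36/11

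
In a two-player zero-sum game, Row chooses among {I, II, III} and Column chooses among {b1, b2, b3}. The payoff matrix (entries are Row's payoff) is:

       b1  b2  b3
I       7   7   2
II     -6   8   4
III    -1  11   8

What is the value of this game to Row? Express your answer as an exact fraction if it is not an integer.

Row minima: I → 2, II → -6, III → -1; maximin = 2.
Column maxima: b1 → 7, b2 → 11, b3 → 8; minimax = 7.
2 ≠ 7, so there is no saddle point; optimal play is mixed.
II is strictly dominated by III, so Row never plays it.
b2 is strictly dominated by b3 (it gives Row strictly more in every row), so Column never plays it.
On the remaining 2×2 (I, III vs b1, b3):
Let Row play I with probability p. Expected payoff against b1: 7p + (-1)(1−p) = 8p − 1; against b3: 2p + 8(1−p) = −6p + 8.
Setting these equal: 8p − 1 = −6p + 8 ⇒ 14p = 9 ⇒ p = 9/14, and the value is (8)·(9/14) − 1 = 29/7.
For Column: with q = P(b1), equating I's and III's payoffs gives 5q + 2 = −9q + 8 ⇒ q = 3/7.

29/7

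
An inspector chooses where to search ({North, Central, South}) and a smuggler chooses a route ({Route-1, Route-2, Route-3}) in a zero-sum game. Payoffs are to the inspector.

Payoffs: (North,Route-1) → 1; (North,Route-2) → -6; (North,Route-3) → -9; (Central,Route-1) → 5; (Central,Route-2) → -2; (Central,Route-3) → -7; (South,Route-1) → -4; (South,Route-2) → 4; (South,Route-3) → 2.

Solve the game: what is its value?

Row minima: North → -9, Central → -7, South → -4; maximin = -4.
Column maxima: Route-1 → 5, Route-2 → 4, Route-3 → 2; minimax = 2.
-4 ≠ 2, so there is no saddle point; optimal play is mixed.
North is strictly dominated by Central, so the inspector never plays it.
Route-2 is strictly dominated by Route-3 (it gives the inspector strictly more in every row), so the smuggler never plays it.
On the remaining 2×2 (Central, South vs Route-1, Route-3):
Let the inspector play Central with probability p. Expected payoff against Route-1: 5p + (-4)(1−p) = 9p − 4; against Route-3: (-7)p + 2(1−p) = −9p + 2.
Setting these equal: 9p − 4 = −9p + 2 ⇒ 18p = 6 ⇒ p = 1/3, and the value is (9)·(1/3) − 4 = -1.
For the smuggler: with q = P(Route-1), equating Central's and South's payoffs gives 12q − 7 = −6q + 2 ⇒ q = 1/2.

-1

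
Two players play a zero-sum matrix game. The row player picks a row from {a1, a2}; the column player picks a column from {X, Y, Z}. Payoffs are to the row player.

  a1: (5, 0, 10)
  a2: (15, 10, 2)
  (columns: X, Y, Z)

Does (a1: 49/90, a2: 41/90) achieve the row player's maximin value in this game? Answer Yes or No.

Against X this mix gives (49/90)·5 + (41/90)·15 = 86/9.
Against Y this mix gives (49/90)·0 + (41/90)·10 = 41/9.
Against Z this mix gives (49/90)·10 + (41/90)·2 = 286/45.
The column player will play Y, holding the row player to 41/9. Shifting weight toward the row that does better against Y would raise this floor (the equalizing mix achieves 50/9 against both Y and Z), so the proposed strategy is not optimal.

No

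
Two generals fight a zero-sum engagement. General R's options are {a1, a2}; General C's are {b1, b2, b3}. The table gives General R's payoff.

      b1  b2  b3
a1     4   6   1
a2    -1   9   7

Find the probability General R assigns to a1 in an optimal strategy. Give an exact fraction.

Row minima: a1 → 1, a2 → -1; maximin = 1.
Column maxima: b1 → 4, b2 → 9, b3 → 7; minimax = 4.
1 ≠ 4, so there is no saddle point; optimal play is mixed.
b2 is strictly dominated by b1 (it gives General R strictly more in every row), so General C never plays it.
On the remaining 2×2 (a1, a2 vs b1, b3):
Let General R play a1 with probability p. Expected payoff against b1: 4p + (-1)(1−p) = 5p − 1; against b3: 1p + 7(1−p) = −6p + 7.
Setting these equal: 5p − 1 = −6p + 7 ⇒ 11p = 8 ⇒ p = 8/11, and the value is (5)·(8/11) − 1 = 29/11.
For General C: with q = P(b1), equating a1's and a2's payoffs gives 3q + 1 = −8q + 7 ⇒ q = 6/11.

8/11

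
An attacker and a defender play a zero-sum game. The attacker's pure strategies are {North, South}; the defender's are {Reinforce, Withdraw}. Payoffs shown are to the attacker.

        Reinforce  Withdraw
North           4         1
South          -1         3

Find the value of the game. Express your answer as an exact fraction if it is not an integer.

Row minima: North → 1, South → -1; maximin = 1.
Column maxima: Reinforce → 4, Withdraw → 3; minimax = 3.
1 ≠ 3, so there is no saddle point; optimal play is mixed.
Let the attacker play North with probability p. Expected payoff against Reinforce: 4p + (-1)(1−p) = 5p − 1; against Withdraw: 1p + 3(1−p) = −2p + 3.
Setting these equal: 5p − 1 = −2p + 3 ⇒ 7p = 4 ⇒ p = 4/7, and the value is (5)·(4/7) − 1 = 13/7.
For the defender: with q = P(Reinforce), equating North's and South's payoffs gives 3q + 1 = −4q + 3 ⇒ q = 2/7.

13/7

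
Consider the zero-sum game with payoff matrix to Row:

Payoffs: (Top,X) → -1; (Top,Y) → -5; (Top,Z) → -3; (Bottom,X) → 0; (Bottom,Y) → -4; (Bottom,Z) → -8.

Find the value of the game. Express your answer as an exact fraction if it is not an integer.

Row minima: Top → -5, Bottom → -8; maximin = -5.
Column maxima: X → 0, Y → -4, Z → -3; minimax = -4.
-5 ≠ -4, so there is no saddle point; optimal play is mixed.
X is strictly dominated by Y (it gives Row strictly more in every row), so Column never plays it.
On the remaining 2×2 (Top, Bottom vs Y, Z):
Let Row play Top with probability p. Expected payoff against Y: (-5)p + (-4)(1−p) = −p − 4; against Z: (-3)p + (-8)(1−p) = 5p − 8.
Setting these equal: −p − 4 = 5p − 8 ⇒ −6p = -4 ⇒ p = 2/3, and the value is (-1)·(2/3) − 4 = -14/3.
For Column: with q = P(Y), equating Top's and Bottom's payoffs gives −2q − 3 = 4q − 8 ⇒ q = 5/6.

-14/3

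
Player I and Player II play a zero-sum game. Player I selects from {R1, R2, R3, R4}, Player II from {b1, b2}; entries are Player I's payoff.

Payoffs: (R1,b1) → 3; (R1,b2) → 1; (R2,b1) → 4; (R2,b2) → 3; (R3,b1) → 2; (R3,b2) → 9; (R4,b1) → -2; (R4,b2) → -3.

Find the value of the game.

15/4

Row minima: R1 → 1, R2 → 3, R3 → 2, R4 → -3; maximin = 3.
Column maxima: b1 → 4, b2 → 9; minimax = 4.
3 ≠ 4, so there is no saddle point; optimal play is mixed.
R1 is strictly dominated by R2, so Player I never plays it.
R4 is strictly dominated by R2, so Player I never plays it.
On the remaining 2×2 (R2, R3 vs b1, b2):
Let Player I play R2 with probability p. Expected payoff against b1: 4p + 2(1−p) = 2p + 2; against b2: 3p + 9(1−p) = −6p + 9.
Setting these equal: 2p + 2 = −6p + 9 ⇒ 8p = 7 ⇒ p = 7/8, and the value is (2)·(7/8) + 2 = 15/4.
For Player II: with q = P(b1), equating R2's and R3's payoffs gives q + 3 = −7q + 9 ⇒ q = 3/4.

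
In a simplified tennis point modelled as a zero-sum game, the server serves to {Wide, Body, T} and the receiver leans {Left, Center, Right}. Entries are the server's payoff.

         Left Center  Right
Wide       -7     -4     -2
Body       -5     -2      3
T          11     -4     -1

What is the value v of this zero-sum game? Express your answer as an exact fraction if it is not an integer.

Row minima: Wide → -7, Body → -5, T → -4; maximin = -4.
Column maxima: Left → 11, Center → -2, Right → 3; minimax = -2.
-4 ≠ -2, so there is no saddle point; optimal play is mixed.
Wide is strictly dominated by Body, so the server never plays it.
Right is strictly dominated by Center (it gives the server strictly more in every row), so the receiver never plays it.
On the remaining 2×2 (Body, T vs Left, Center):
Let the server play Body with probability p. Expected payoff against Left: (-5)p + 11(1−p) = −16p + 11; against Center: (-2)p + (-4)(1−p) = 2p − 4.
Setting these equal: −16p + 11 = 2p − 4 ⇒ −18p = -15 ⇒ p = 5/6, and the value is (-16)·(5/6) + 11 = -7/3.
For the receiver: with q = P(Left), equating Body's and T's payoffs gives −3q − 2 = 15q − 4 ⇒ q = 1/9.

-7/3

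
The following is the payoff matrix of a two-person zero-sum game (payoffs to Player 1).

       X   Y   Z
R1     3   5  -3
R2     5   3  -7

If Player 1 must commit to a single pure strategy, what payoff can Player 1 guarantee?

-3

Row minima: R1 → -3, R2 → -7.
The best of these is -3.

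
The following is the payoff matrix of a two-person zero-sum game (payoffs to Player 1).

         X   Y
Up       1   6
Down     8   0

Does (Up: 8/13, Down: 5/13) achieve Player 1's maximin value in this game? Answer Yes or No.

Against X this mix gives (8/13)·1 + (5/13)·8 = 48/13.
Against Y this mix gives (8/13)·6 + (5/13)·0 = 48/13.
All of Player 2's active replies (X, Y) yield 48/13, and no column does worse for Player 1. The mix makes Player 2 indifferent and guarantees 48/13, so it is optimal.

Yes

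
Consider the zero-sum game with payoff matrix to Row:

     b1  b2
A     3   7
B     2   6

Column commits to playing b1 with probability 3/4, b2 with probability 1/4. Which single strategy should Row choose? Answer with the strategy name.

A

Expected payoff of A: (3/4)·3 + (1/4)·7 = 4.
Expected payoff of B: (3/4)·2 + (1/4)·6 = 3.
The largest is 4, so Row's best response is A.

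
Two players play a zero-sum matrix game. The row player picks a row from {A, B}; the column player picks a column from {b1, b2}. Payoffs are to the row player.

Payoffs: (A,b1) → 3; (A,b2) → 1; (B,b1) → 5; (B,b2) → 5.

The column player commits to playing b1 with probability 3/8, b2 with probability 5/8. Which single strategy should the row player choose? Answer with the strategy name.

B

Expected payoff of A: (3/8)·3 + (5/8)·1 = 7/4.
Expected payoff of B: (3/8)·5 + (5/8)·5 = 5.
The largest is 5, so the row player's best response is B.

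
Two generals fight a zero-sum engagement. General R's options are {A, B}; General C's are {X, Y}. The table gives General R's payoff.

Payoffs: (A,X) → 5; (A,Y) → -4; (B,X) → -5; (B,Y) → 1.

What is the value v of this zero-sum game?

-1

Row minima: A → -4, B → -5; maximin = -4.
Column maxima: X → 5, Y → 1; minimax = 1.
-4 ≠ 1, so there is no saddle point; optimal play is mixed.
Let General R play A with probability p. Expected payoff against X: 5p + (-5)(1−p) = 10p − 5; against Y: (-4)p + 1(1−p) = −5p + 1.
Setting these equal: 10p − 5 = −5p + 1 ⇒ 15p = 6 ⇒ p = 2/5, and the value is (10)·(2/5) − 5 = -1.
For General C: with q = P(X), equating A's and B's payoffs gives 9q − 4 = −6q + 1 ⇒ q = 1/3.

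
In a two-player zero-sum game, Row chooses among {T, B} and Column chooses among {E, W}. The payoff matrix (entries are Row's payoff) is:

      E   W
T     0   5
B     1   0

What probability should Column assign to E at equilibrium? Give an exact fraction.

5/6

Row minima: T → 0, B → 0; maximin = 0.
Column maxima: E → 1, W → 5; minimax = 1.
0 ≠ 1, so there is no saddle point; optimal play is mixed.
Let Row play T with probability p. Expected payoff against E: 0p + 1(1−p) = −p + 1; against W: 5p + 0(1−p) = 5p.
Setting these equal: −p + 1 = 5p ⇒ −6p = -1 ⇒ p = 1/6, and the value is (-1)·(1/6) + 1 = 5/6.
For Column: with q = P(E), equating T's and B's payoffs gives −5q + 5 = q ⇒ q = 5/6.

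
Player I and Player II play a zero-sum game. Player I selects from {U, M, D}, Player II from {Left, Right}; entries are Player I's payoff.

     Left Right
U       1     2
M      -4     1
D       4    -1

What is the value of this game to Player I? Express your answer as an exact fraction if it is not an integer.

3/2

Row minima: U → 1, M → -4, D → -1; maximin = 1.
Column maxima: Left → 4, Right → 2; minimax = 2.
1 ≠ 2, so there is no saddle point; optimal play is mixed.
M is strictly dominated by U, so Player I never plays it.
On the remaining 2×2 (U, D vs Left, Right):
Let Player I play U with probability p. Expected payoff against Left: 1p + 4(1−p) = −3p + 4; against Right: 2p + (-1)(1−p) = 3p − 1.
Setting these equal: −3p + 4 = 3p − 1 ⇒ −6p = -5 ⇒ p = 5/6, and the value is (-3)·(5/6) + 4 = 3/2.
For Player II: with q = P(Left), equating U's and D's payoffs gives −q + 2 = 5q − 1 ⇒ q = 1/2.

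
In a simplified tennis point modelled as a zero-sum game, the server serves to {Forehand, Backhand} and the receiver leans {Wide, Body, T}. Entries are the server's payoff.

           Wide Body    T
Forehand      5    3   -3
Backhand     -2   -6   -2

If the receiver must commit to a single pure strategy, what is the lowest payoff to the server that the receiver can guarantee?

-2

Column maxima: Wide → 5, Body → 3, T → -2.
The smallest of these is -2.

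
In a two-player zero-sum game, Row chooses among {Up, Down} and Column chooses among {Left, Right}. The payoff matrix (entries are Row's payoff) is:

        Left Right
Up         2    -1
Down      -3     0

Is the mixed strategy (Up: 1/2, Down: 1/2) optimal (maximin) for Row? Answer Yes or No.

Against Left this mix gives (1/2)·2 + (1/2)·(-3) = -1/2.
Against Right this mix gives (1/2)·(-1) + (1/2)·0 = -1/2.
All of Column's active replies (Left, Right) yield -1/2, and no column does worse for Row. The mix makes Column indifferent and guarantees -1/2, so it is optimal.

Yes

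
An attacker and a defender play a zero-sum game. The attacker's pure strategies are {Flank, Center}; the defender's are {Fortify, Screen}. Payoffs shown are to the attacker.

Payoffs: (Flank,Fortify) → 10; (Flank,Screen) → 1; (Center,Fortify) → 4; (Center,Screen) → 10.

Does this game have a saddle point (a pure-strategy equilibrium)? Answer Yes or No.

Row minima: Flank → 1, Center → 4; maximin = 4.
Column maxima: Fortify → 10, Screen → 10; minimax = 10.
4 ≠ 10, so no pure-strategy equilibrium exists.

No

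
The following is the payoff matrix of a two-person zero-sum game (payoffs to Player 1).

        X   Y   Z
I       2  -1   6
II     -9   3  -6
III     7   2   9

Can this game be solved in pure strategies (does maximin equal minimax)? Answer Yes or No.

Row minima: I → -1, II → -9, III → 2; maximin = 2.
Column maxima: X → 7, Y → 3, Z → 9; minimax = 3.
2 ≠ 3, so no pure-strategy equilibrium exists.

No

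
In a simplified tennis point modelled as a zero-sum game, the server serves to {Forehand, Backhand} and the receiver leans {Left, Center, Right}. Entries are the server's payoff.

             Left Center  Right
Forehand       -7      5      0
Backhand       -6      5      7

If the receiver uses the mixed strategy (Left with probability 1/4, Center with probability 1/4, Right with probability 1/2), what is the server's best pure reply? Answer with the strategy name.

Expected payoff of Forehand: (1/4)·(-7) + (1/4)·5 + (1/2)·0 = -1/2.
Expected payoff of Backhand: (1/4)·(-6) + (1/4)·5 + (1/2)·7 = 13/4.
The largest is 13/4, so the server's best response is Backhand.

Backhand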